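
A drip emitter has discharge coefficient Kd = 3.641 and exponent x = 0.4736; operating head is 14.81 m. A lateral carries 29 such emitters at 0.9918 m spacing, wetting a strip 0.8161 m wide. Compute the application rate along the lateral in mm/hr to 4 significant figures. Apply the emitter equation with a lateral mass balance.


Approach: apply the emitter equation with a lateral mass balance, q = Kd*h^x; Q = n*q; rate = Q/(n*spacing*width).
Step 1 — single emitter flow (q = Kd*h^x):
  q = 3.641 * 14.81^0.4736 = 13.0496 L/hr
Step 2 — total lateral flow: Q = 29 * 13.0496 = 378.437 L/hr
Step 3 — wetted area: A = 29 * 0.9918 * 0.8161 = 23.4728 m^2
Step 4 — application rate: Q/A = 378.437/23.4728 = 16.12 mm/hr
Therefore the application rate along the lateral = 16.12 mm/hr.


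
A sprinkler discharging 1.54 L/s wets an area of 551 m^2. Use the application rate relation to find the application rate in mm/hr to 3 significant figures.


Approach: apply the application rate relation, rate = (Q/A)*3600.
rate = (1.54 / 551) * 3600 = 10.1 mm/hr
Therefore the application rate = 10.1 mm/hr.


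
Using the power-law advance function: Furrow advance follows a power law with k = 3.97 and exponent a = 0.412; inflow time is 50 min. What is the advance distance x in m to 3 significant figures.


Approach: apply the power-law advance function, x = k*t^a.
x = 3.97 * 50^0.412 = 19.9 m
Therefore the advance distance x = 19.9 m.


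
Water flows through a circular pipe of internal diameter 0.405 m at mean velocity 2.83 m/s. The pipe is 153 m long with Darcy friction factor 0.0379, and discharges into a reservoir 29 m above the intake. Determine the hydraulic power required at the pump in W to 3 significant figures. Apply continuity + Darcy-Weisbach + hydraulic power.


Approach: apply continuity + Darcy-Weisbach + hydraulic power, Q = A*v; hf = f*(L/D)*(v^2/(2g)); H = static + hf; P = rho*g*Q*H.
Step 1 — flow rate (continuity, Q = A*v):
  A = pi*(0.405/2)^2 = 0.12882 m^2
  Q = 0.12882 * 2.83 = 0.36457 m^3/s
Step 2 — friction head loss (Darcy-Weisbach):
  hf = 0.0379 * (153/0.405) * (2.83^2 / (2*9.81))
  hf = 5.8445 m
Step 3 — total head: H = 29 + 5.8445 = 34.845 m
Step 4 — hydraulic power (P = rho*g*Q*H):
  P = 1000 * 9.81 * 0.36457 * 34.845 = 125000 W
Therefore the hydraulic power required at the pump = 125000 W.


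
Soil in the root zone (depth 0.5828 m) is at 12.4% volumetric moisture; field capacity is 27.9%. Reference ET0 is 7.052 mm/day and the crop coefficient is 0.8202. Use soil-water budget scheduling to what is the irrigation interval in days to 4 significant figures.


Approach: apply soil-water budget scheduling, SMD = (FC-theta)/100*depth*1000; ETc = ET0*Kc; interval = SMD/ETc.
Step 1 — soil moisture deficit:
  SMD = (27.9 - 12.4)/100 * 0.5828 * 1000 = 90.3340 mm
Step 2 — daily crop ET (ETc = ET0*Kc):
  ETc = 7.052 * 0.8202 = 5.78405 mm/day
Step 3 — irrigation interval (SMD/ETc):
  interval = 90.3340 / 5.78405 = 15.62 days
Therefore the irrigation interval = 15.62 days.


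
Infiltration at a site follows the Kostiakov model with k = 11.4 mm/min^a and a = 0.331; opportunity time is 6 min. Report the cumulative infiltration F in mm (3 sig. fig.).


Approach: apply the Kostiakov infiltration equation, F = k*t^a.
F = 11.4 * 6^0.331 = 20.6 mm
Therefore the cumulative infiltration F = 20.6 mm.


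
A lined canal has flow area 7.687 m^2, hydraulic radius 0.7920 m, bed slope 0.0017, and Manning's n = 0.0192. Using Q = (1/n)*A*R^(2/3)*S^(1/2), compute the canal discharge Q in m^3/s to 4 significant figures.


Q = (1/0.0192) * 7.687 * 0.7920^(2/3) * 0.0017^(1/2) = 14.13 m^3/s
Therefore the canal discharge Q = 14.13 m^3/s.


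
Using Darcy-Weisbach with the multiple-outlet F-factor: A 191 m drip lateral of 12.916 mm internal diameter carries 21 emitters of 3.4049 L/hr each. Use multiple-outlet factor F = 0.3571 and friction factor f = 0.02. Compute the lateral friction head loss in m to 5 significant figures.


Approach: apply Darcy-Weisbach with the multiple-outlet F-factor, Q = n*q/(3600*1000) m^3/s; v = Q/A; hf = F*f*(L/D)*(v^2/(2g)).
Q = 21*3.4049/(3600*1000) = 1.986192e-05 m^3/s
A = pi*(12.916e-3/2)^2 = 1.310225e-04 m^2, so v = Q/A = 0.1515916 m/s
hf = 0.3571*0.02*(191/0.012916)*(0.1515916^2/(2*9.81)) = 0.12370 m
Therefore the lateral friction head loss = 0.12370 m.


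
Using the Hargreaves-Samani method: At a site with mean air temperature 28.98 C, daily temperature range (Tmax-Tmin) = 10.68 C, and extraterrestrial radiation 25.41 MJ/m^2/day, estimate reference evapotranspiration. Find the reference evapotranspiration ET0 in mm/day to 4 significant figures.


Approach: apply the Hargreaves-Samani method, ET0 = 0.0023*(Tmean+17.8)*sqrt(Tmax-Tmin)*0.408*Ra.
ET0 = 0.0023*(28.98+17.8)*sqrt(10.68)*0.408*25.41 = 3.645 mm/day
Therefore the reference evapotranspiration ET0 = 3.645 mm/day.


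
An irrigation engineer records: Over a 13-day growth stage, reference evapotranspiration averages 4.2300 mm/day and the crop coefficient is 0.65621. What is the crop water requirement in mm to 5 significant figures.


Approach: apply the crop water requirement relation, CWR = ET0 * Kc * days.
CWR = 4.2300 * 0.65621 * 13 = 36.085 mm
Therefore the crop water requirement = 36.085 mm.


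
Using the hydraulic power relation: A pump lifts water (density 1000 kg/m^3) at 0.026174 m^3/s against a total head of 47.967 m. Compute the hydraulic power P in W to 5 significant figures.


Approach: apply the hydraulic power relation, P = rho*g*Q*H.
P = 1000 * 9.81 * 0.026174 * 47.967 = 12316 W
Therefore the hydraulic power P = 12316 W.


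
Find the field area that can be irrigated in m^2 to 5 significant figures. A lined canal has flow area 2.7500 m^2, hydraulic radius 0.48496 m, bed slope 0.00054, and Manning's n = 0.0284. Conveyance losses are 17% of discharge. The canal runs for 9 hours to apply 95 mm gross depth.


Approach: apply Manning's equation with a conveyance and depth budget, Q = (1/n)*A*R^(2/3)*S^(1/2); Q_field = Q*(1-loss); Area = Q_field*t/(d/1000).
Step 1 — canal discharge (Manning's equation):
  Q = (1/0.0284) * 2.7500 * 0.48496^(2/3) * 0.00054^(1/2) = 1.388935 m^3/s
Step 2 — delivered flow: Q_field = 1.388935*(1 - 17/100) = 1.152816 m^3/s
Step 3 — volume delivered: V = 1.152816 * 9*3600 = 37351.23 m^3
Step 4 — area served: A = V / (depth/1000) = 37351.23 / 0.095 = 393170 m^2
Therefore the field area that can be irrigated = 393170 m^2.


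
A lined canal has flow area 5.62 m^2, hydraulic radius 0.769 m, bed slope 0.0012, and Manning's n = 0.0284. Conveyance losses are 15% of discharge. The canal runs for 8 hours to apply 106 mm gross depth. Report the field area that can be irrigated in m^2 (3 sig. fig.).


Approach: apply Manning's equation with a conveyance and depth budget, Q = (1/n)*A*R^(2/3)*S^(1/2); Q_field = Q*(1-loss); Area = Q_field*t/(d/1000).
Step 1 — canal discharge (Manning's equation):
  Q = (1/0.0284) * 5.62 * 0.769^(2/3) * 0.0012^(1/2) = 5.7539 m^3/s
Step 2 — delivered flow: Q_field = 5.7539*(1 - 15/100) = 4.8908 m^3/s
Step 3 — volume delivered: V = 4.8908 * 8*3600 = 140850 m^3
Step 4 — area served: A = V / (depth/1000) = 140850 / 0.106 = 1330000 m^2
Therefore the field area that can be irrigated = 1330000 m^2.


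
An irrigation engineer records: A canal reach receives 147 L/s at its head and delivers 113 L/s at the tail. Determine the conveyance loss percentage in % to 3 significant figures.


Approach: apply the conveyance loss ratio, loss% = ((Q_head - Q_tail)/Q_head)*100.
loss = ((147 - 113)/147)*100 = 23.1 %
Therefore the conveyance loss percentage = 23.1 %.


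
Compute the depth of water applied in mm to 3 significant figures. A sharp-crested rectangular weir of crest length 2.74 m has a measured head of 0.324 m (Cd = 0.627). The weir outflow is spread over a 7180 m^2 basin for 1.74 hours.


Approach: apply the rectangular weir equation with a volume-to-depth conversion, Q = (2/3)*Cd*L*sqrt(2g)*H^1.5; d = Q*t/A * 1000.
Step 1 — weir discharge:
  Q = (2/3)*0.627*2.74*sqrt(2*9.81)*0.324^1.5 = 0.93561 m^3/s
Step 2 — volume: V = 0.93561 * 1.74*3600 = 5860.6 m^3
Step 3 — depth: d = V/A * 1000 = 5860.6/7180 * 1000 = 816 mm
Therefore the depth of water applied = 816 mm.


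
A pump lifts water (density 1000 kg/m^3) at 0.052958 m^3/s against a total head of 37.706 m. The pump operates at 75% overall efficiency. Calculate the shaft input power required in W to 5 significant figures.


Approach: apply hydraulic power then efficiency conversion, P = rho*g*Q*H; P_in = P/eta.
Step 1 — hydraulic power (P = rho*g*Q*H):
  P = 1000 * 9.81 * 0.052958 * 37.706 = 19588.94 W
Step 2 — input power: P_in = P/eta = 19588.94 / 0.75 = 26119 W
Therefore the shaft input power required = 26119 W.


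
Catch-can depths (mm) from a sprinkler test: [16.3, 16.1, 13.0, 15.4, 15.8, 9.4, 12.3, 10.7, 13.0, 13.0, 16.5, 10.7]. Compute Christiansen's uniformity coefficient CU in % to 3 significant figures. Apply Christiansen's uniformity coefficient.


Approach: apply Christiansen's uniformity coefficient, CU = (1 - mean_abs_deviation/mean)*100.
mean = 13.517 mm
mean |d_i - mean| = 2.0861 mm
CU = (1 - 2.0861/13.517)*100 = 84.6 %
Therefore Christiansen's uniformity coefficient CU = 84.6 %.


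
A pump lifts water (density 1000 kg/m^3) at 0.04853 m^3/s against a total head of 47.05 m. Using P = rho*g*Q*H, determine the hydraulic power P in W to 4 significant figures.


P = 1000 * 9.81 * 0.04853 * 47.05 = 22400 W
Therefore the hydraulic power P = 22400 W.


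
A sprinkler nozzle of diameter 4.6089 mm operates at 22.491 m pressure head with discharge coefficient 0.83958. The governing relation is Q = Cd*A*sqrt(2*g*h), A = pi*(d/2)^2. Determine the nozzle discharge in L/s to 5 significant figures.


A = pi*(4.6089e-3/2)^2 = 1.668340e-05 m^2
Q = 0.83958 * 1.668340e-05 * sqrt(2*9.81*22.491) * 1000 = 0.29424 L/s
Therefore the nozzle discharge = 0.29424 L/s.


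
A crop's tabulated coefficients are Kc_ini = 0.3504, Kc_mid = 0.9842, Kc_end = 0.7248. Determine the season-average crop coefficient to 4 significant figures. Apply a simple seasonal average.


Approach: apply a simple seasonal average, Kc_avg = (Kc_ini + Kc_mid + Kc_end)/3.
Kc_avg = (0.3504 + 0.9842 + 0.7248)/3 = 0.6865
Therefore the season-average crop coefficient = 0.6865.


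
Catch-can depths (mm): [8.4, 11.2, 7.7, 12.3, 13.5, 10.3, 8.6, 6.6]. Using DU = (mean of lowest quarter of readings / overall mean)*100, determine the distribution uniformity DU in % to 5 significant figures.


sorted lowest 2 of 8: [6.6, 7.7] -> mean = 7.150000 mm
overall mean = 9.825000 mm
DU = (7.150000/9.825000)*100 = 72.774 %
Therefore the distribution uniformity DU = 72.774 %.


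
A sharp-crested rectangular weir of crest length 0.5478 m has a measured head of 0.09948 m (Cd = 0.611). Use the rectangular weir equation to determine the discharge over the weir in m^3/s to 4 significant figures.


Approach: apply the rectangular weir equation, Q = (2/3)*Cd*L*sqrt(2g)*H^1.5.
Q = (2/3)*0.611*0.5478*sqrt(2*9.81)*0.09948^1.5 = 0.03101 m^3/s
Therefore the discharge over the weir = 0.03101 m^3/s.


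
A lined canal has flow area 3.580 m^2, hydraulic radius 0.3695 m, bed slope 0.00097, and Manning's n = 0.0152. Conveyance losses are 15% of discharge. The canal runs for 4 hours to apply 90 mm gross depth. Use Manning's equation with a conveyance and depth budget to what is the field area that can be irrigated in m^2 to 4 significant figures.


Approach: apply Manning's equation with a conveyance and depth budget, Q = (1/n)*A*R^(2/3)*S^(1/2); Q_field = Q*(1-loss); Area = Q_field*t/(d/1000).
Step 1 — canal discharge (Manning's equation):
  Q = (1/0.0152) * 3.580 * 0.3695^(2/3) * 0.00097^(1/2) = 3.77719 m^3/s
Step 2 — delivered flow: Q_field = 3.77719*(1 - 15/100) = 3.21061 m^3/s
Step 3 — volume delivered: V = 3.21061 * 4*3600 = 46232.7 m^3
Step 4 — area served: A = V / (depth/1000) = 46232.7 / 0.09 = 513700 m^2
Therefore the field area that can be irrigated = 513700 m^2.


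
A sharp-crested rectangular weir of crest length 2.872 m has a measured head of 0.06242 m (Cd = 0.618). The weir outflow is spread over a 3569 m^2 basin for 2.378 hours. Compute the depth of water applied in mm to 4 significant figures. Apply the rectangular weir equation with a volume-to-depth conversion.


Approach: apply the rectangular weir equation with a volume-to-depth conversion, Q = (2/3)*Cd*L*sqrt(2g)*H^1.5; d = Q*t/A * 1000.
Step 1 — weir discharge:
  Q = (2/3)*0.618*2.872*sqrt(2*9.81)*0.06242^1.5 = 0.0817366 m^3/s
Step 2 — volume: V = 0.0817366 * 2.378*3600 = 699.731 m^3
Step 3 — depth: d = V/A * 1000 = 699.731/3569 * 1000 = 196.1 mm
Therefore the depth of water applied = 196.1 mm.


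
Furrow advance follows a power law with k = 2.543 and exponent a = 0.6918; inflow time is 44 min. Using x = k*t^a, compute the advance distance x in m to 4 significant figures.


x = 2.543 * 44^0.6918 = 34.86 m
Therefore the advance distance x = 34.86 m.


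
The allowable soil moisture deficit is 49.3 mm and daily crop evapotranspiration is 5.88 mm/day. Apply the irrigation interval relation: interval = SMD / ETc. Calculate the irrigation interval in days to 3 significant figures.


interval = 49.3 / 5.88 = 8.38 days
Therefore the irrigation interval = 8.38 days.


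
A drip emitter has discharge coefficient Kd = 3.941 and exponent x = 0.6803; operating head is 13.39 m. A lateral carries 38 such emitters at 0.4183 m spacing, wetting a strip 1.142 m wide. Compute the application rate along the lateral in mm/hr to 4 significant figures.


Approach: apply the emitter equation with a lateral mass balance, q = Kd*h^x; Q = n*q; rate = Q/(n*spacing*width).
Step 1 — single emitter flow (q = Kd*h^x):
  q = 3.941 * 13.39^0.6803 = 23.0226 L/hr
Step 2 — total lateral flow: Q = 38 * 23.0226 = 874.861 L/hr
Step 3 — wetted area: A = 38 * 0.4183 * 1.142 = 18.1525 m^2
Step 4 — application rate: Q/A = 874.861/18.1525 = 48.19 mm/hr
Therefore the application rate along the lateral = 48.19 mm/hr.


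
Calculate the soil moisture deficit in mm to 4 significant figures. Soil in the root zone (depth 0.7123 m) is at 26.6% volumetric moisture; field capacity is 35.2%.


Approach: apply the soil moisture deficit relation, SMD = (FC - theta)/100 * depth * 1000.
SMD = (35.2 - 26.6)/100 * 0.7123 * 1000 = 61.26 mm
Therefore the soil moisture deficit = 61.26 mm.


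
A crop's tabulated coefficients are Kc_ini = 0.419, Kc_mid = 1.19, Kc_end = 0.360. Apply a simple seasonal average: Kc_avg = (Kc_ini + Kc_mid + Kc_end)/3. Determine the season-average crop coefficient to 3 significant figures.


Kc_avg = (0.419 + 1.19 + 0.360)/3 = 0.656
Therefore the season-average crop coefficient = 0.656.


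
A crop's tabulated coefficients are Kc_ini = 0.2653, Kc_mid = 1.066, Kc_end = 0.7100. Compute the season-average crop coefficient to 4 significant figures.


Approach: apply a simple seasonal average, Kc_avg = (Kc_ini + Kc_mid + Kc_end)/3.
Kc_avg = (0.2653 + 1.066 + 0.7100)/3 = 0.6804
Therefore the season-average crop coefficient = 0.6804.


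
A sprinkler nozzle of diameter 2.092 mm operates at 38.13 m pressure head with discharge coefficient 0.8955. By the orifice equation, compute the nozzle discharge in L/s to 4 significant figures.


Approach: apply the orifice equation, Q = Cd*A*sqrt(2*g*h), A = pi*(d/2)^2.
A = pi*(2.092e-3/2)^2 = 3.43727e-06 m^2
Q = 0.8955 * 3.43727e-06 * sqrt(2*9.81*38.13) * 1000 = 0.08419 L/s
Therefore the nozzle discharge = 0.08419 L/s.


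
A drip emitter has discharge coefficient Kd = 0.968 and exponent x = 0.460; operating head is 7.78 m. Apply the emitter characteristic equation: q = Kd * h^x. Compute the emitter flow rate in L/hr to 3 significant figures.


q = 0.968 * 7.78^0.460 = 2.49 L/hr
Therefore the emitter flow rate = 2.49 L/hr.


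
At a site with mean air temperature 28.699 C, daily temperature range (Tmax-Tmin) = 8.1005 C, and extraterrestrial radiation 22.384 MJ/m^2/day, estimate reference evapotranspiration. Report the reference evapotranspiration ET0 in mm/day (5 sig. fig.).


Approach: apply the Hargreaves-Samani method, ET0 = 0.0023*(Tmean+17.8)*sqrt(Tmax-Tmin)*0.408*Ra.
ET0 = 0.0023*(28.699+17.8)*sqrt(8.1005)*0.408*22.384 = 2.7799 mm/day
Therefore the reference evapotranspiration ET0 = 2.7799 mm/day.


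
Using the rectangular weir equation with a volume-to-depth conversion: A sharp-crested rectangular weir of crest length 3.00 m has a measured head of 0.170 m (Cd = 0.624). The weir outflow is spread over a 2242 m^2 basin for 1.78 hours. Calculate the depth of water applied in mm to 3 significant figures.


Approach: apply the rectangular weir equation with a volume-to-depth conversion, Q = (2/3)*Cd*L*sqrt(2g)*H^1.5; d = Q*t/A * 1000.
Step 1 — weir discharge:
  Q = (2/3)*0.624*3.00*sqrt(2*9.81)*0.170^1.5 = 0.38747 m^3/s
Step 2 — volume: V = 0.38747 * 1.78*3600 = 2482.9 m^3
Step 3 — depth: d = V/A * 1000 = 2482.9/2242 * 1000 = 1110 mm
Therefore the depth of water applied = 1110 mm.


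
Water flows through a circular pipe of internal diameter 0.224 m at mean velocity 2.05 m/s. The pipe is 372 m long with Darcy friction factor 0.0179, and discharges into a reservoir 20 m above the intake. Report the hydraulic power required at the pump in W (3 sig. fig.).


Approach: apply continuity + Darcy-Weisbach + hydraulic power, Q = A*v; hf = f*(L/D)*(v^2/(2g)); H = static + hf; P = rho*g*Q*H.
Step 1 — flow rate (continuity, Q = A*v):
  A = pi*(0.224/2)^2 = 0.039408 m^2
  Q = 0.039408 * 2.05 = 0.080787 m^3/s
Step 2 — friction head loss (Darcy-Weisbach):
  hf = 0.0179 * (372/0.224) * (2.05^2 / (2*9.81))
  hf = 6.3673 m
Step 3 — total head: H = 20 + 6.3673 = 26.367 m
Step 4 — hydraulic power (P = rho*g*Q*H):
  P = 1000 * 9.81 * 0.080787 * 26.367 = 20900 W
Therefore the hydraulic power required at the pump = 20900 W.


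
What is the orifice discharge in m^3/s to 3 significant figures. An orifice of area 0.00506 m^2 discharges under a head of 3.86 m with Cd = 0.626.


Approach: apply the orifice equation, Q = Cd*A*sqrt(2*g*h).
Q = 0.626 * 0.00506 * sqrt(2*9.81*3.86) = 0.0276 m^3/s
Therefore the orifice discharge = 0.0276 m^3/s.


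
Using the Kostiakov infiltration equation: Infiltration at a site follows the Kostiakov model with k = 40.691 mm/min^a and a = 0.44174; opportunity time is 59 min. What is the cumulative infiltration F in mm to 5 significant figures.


Approach: apply the Kostiakov infiltration equation, F = k*t^a.
F = 40.691 * 59^0.44174 = 246.46 mm
Therefore the cumulative infiltration F = 246.46 mm.


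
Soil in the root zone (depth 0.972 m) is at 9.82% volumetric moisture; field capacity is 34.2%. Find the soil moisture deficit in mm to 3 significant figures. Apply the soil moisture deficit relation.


Approach: apply the soil moisture deficit relation, SMD = (FC - theta)/100 * depth * 1000.
SMD = (34.2 - 9.82)/100 * 0.972 * 1000 = 237 mm
Therefore the soil moisture deficit = 237 mm.


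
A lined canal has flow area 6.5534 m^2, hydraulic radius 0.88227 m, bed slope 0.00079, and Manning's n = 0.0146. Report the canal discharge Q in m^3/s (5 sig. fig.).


Approach: apply Manning's equation, Q = (1/n)*A*R^(2/3)*S^(1/2).
Q = (1/0.0146) * 6.5534 * 0.88227^(2/3) * 0.00079^(1/2) = 11.605 m^3/s
Therefore the canal discharge Q = 11.605 m^3/s.


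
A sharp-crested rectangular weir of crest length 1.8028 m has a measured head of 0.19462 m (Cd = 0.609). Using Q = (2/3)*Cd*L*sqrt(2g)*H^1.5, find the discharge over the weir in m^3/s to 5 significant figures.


Q = (2/3)*0.609*1.8028*sqrt(2*9.81)*0.19462^1.5 = 0.27836 m^3/s
Therefore the discharge over the weir = 0.27836 m^3/s.


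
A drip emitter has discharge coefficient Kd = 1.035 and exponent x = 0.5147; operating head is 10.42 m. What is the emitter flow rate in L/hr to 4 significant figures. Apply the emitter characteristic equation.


Approach: apply the emitter characteristic equation, q = Kd * h^x.
q = 1.035 * 10.42^0.5147 = 3.458 L/hr
Therefore the emitter flow rate = 3.458 L/hr.


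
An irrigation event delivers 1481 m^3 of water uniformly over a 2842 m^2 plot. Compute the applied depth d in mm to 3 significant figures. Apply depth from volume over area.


Approach: apply depth from volume over area, d = (V/A)*1000.
d = (1481 / 2842) * 1000 = 521 mm
Therefore the applied depth d = 521 mm.


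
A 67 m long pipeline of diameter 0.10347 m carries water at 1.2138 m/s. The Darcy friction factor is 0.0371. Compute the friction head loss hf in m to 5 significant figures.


Approach: apply the Darcy-Weisbach equation, hf = f*(L/D)*(v^2/(2g)).
hf = 0.0371 * (67/0.10347) * (1.2138^2 / (2*9.81))
hf = 1.8040 m
Therefore the friction head loss hf = 1.8040 m.


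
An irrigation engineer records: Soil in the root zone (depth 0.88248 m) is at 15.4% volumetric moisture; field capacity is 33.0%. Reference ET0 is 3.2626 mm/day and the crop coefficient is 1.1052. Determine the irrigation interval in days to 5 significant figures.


Approach: apply soil-water budget scheduling, SMD = (FC-theta)/100*depth*1000; ETc = ET0*Kc; interval = SMD/ETc.
Step 1 — soil moisture deficit:
  SMD = (33.0 - 15.4)/100 * 0.88248 * 1000 = 155.3165 mm
Step 2 — daily crop ET (ETc = ET0*Kc):
  ETc = 3.2626 * 1.1052 = 3.605826 mm/day
Step 3 — irrigation interval (SMD/ETc):
  interval = 155.3165 / 3.605826 = 43.074 days
Therefore the irrigation interval = 43.074 days.


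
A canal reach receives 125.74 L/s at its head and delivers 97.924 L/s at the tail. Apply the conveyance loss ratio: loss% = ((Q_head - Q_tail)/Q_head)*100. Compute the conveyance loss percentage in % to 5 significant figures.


loss = ((125.74 - 97.924)/125.74)*100 = 22.122 %
Therefore the conveyance loss percentage = 22.122 %.


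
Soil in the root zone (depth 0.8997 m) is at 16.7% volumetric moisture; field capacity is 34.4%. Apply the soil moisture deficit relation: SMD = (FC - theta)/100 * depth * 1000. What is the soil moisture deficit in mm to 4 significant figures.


SMD = (34.4 - 16.7)/100 * 0.8997 * 1000 = 159.2 mm
Therefore the soil moisture deficit = 159.2 mm.


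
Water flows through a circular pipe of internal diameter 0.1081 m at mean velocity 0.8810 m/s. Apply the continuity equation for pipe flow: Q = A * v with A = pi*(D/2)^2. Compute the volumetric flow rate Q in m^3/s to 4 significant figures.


A = pi*(0.1081/2)^2 = 0.00917786 m^2
Q = 0.00917786 * 0.8810 = 0.008086 m^3/s
Therefore the volumetric flow rate Q = 0.008086 m^3/s.


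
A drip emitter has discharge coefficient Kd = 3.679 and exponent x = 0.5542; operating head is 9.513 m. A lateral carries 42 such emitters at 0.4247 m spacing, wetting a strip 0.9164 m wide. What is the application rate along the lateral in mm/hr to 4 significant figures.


Approach: apply the emitter equation with a lateral mass balance, q = Kd*h^x; Q = n*q; rate = Q/(n*spacing*width).
Step 1 — single emitter flow (q = Kd*h^x):
  q = 3.679 * 9.513^0.5542 = 12.8207 L/hr
Step 2 — total lateral flow: Q = 42 * 12.8207 = 538.471 L/hr
Step 3 — wetted area: A = 42 * 0.4247 * 0.9164 = 16.3462 m^2
Step 4 — application rate: Q/A = 538.471/16.3462 = 32.94 mm/hr
Therefore the application rate along the lateral = 32.94 mm/hr.


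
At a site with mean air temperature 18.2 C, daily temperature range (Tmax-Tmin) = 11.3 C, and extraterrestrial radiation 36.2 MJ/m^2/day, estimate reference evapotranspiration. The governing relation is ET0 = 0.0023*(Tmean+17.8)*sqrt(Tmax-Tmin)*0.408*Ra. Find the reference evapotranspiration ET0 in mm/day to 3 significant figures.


ET0 = 0.0023*(18.2+17.8)*sqrt(11.3)*0.408*36.2 = 4.11 mm/day
Therefore the reference evapotranspiration ET0 = 4.11 mm/day.


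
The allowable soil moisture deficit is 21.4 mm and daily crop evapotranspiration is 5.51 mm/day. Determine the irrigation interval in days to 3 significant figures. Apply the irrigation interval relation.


Approach: apply the irrigation interval relation, interval = SMD / ETc.
interval = 21.4 / 5.51 = 3.88 days
Therefore the irrigation interval = 3.88 days.


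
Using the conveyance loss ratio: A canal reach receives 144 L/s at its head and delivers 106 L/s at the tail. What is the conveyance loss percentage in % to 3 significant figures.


Approach: apply the conveyance loss ratio, loss% = ((Q_head - Q_tail)/Q_head)*100.
loss = ((144 - 106)/144)*100 = 26.4 %
Therefore the conveyance loss percentage = 26.4 %.


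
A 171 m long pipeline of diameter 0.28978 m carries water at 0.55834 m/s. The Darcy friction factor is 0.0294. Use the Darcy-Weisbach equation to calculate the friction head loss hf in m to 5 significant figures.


Approach: apply the Darcy-Weisbach equation, hf = f*(L/D)*(v^2/(2g)).
hf = 0.0294 * (171/0.28978) * (0.55834^2 / (2*9.81))
hf = 0.27566 m
Therefore the friction head loss hf = 0.27566 m.


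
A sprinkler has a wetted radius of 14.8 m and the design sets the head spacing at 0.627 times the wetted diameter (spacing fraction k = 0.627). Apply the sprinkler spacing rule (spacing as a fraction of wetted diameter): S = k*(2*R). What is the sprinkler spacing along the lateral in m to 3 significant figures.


S = 0.627 * (2 * 14.8) = 18.6 m
Therefore the sprinkler spacing along the lateral = 18.6 m.


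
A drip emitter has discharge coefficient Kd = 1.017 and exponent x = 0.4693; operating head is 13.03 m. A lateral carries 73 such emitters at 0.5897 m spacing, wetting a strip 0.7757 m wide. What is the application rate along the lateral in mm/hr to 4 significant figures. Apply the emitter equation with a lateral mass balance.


Approach: apply the emitter equation with a lateral mass balance, q = Kd*h^x; Q = n*q; rate = Q/(n*spacing*width).
Step 1 — single emitter flow (q = Kd*h^x):
  q = 1.017 * 13.03^0.4693 = 3.39285 L/hr
Step 2 — total lateral flow: Q = 73 * 3.39285 = 247.678 L/hr
Step 3 — wetted area: A = 73 * 0.5897 * 0.7757 = 33.3924 m^2
Step 4 — application rate: Q/A = 247.678/33.3924 = 7.417 mm/hr
Therefore the application rate along the lateral = 7.417 mm/hr.


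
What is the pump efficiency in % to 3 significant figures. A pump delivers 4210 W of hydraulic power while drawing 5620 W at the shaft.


Approach: apply the efficiency ratio, eta = (P_out/P_in)*100.
eta = (4210 / 5620) * 100 = 74.9 %
Therefore the pump efficiency = 74.9 %.


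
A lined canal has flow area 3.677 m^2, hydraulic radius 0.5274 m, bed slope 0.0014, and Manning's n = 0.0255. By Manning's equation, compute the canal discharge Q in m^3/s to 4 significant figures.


Approach: apply Manning's equation, Q = (1/n)*A*R^(2/3)*S^(1/2).
Q = (1/0.0255) * 3.677 * 0.5274^(2/3) * 0.0014^(1/2) = 3.522 m^3/s
Therefore the canal discharge Q = 3.522 m^3/s.


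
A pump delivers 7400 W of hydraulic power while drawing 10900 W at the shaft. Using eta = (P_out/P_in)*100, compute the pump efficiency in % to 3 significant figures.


eta = (7400 / 10900) * 100 = 67.9 %
Therefore the pump efficiency = 67.9 %.


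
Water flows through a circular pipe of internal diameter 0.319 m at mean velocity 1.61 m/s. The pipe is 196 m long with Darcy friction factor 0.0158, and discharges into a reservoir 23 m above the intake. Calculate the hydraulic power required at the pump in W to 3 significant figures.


Approach: apply continuity + Darcy-Weisbach + hydraulic power, Q = A*v; hf = f*(L/D)*(v^2/(2g)); H = static + hf; P = rho*g*Q*H.
Step 1 — flow rate (continuity, Q = A*v):
  A = pi*(0.319/2)^2 = 0.079923 m^2
  Q = 0.079923 * 1.61 = 0.12868 m^3/s
Step 2 — friction head loss (Darcy-Weisbach):
  hf = 0.0158 * (196/0.319) * (1.61^2 / (2*9.81))
  hf = 1.2826 m
Step 3 — total head: H = 23 + 1.2826 = 24.283 m
Step 4 — hydraulic power (P = rho*g*Q*H):
  P = 1000 * 9.81 * 0.12868 * 24.283 = 30700 W
Therefore the hydraulic power required at the pump = 30700 W.


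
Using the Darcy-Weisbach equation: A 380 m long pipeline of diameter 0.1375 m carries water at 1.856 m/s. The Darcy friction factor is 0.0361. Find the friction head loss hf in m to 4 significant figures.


Approach: apply the Darcy-Weisbach equation, hf = f*(L/D)*(v^2/(2g)).
hf = 0.0361 * (380/0.1375) * (1.856^2 / (2*9.81))
hf = 17.52 m
Therefore the friction head loss hf = 17.52 m.


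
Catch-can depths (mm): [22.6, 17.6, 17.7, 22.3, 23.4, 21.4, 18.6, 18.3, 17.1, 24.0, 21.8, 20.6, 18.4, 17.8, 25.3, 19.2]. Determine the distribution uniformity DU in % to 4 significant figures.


Approach: apply the low-quarter distribution uniformity, DU = (mean of lowest quarter of readings / overall mean)*100.
sorted lowest 4 of 16: [17.1, 17.6, 17.7, 17.8] -> mean = 17.5500 mm
overall mean = 20.3813 mm
DU = (17.5500/20.3813)*100 = 86.11 %
Therefore the distribution uniformity DU = 86.11 %.


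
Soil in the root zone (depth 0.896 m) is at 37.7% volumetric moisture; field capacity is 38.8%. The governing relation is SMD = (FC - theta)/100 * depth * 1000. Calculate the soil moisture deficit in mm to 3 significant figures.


SMD = (38.8 - 37.7)/100 * 0.896 * 1000 = 9.86 mm
Therefore the soil moisture deficit = 9.86 mm.


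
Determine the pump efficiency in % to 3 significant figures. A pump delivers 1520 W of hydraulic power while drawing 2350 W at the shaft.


Approach: apply the efficiency ratio, eta = (P_out/P_in)*100.
eta = (1520 / 2350) * 100 = 64.7 %
Therefore the pump efficiency = 64.7 %.


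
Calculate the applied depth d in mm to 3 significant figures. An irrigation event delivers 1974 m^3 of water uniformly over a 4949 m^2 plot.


Approach: apply depth from volume over area, d = (V/A)*1000.
d = (1974 / 4949) * 1000 = 399 mm
Therefore the applied depth d = 399 mm.


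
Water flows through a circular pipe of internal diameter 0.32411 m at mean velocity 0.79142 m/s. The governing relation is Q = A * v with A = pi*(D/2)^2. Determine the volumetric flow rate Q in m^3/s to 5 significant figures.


A = pi*(0.32411/2)^2 = 0.08250395 m^2
Q = 0.08250395 * 0.79142 = 0.065295 m^3/s
Therefore the volumetric flow rate Q = 0.065295 m^3/s.


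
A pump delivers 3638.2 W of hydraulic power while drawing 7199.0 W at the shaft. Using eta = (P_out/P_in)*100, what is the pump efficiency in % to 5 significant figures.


eta = (3638.2 / 7199.0) * 100 = 50.538 %
Therefore the pump efficiency = 50.538 %.


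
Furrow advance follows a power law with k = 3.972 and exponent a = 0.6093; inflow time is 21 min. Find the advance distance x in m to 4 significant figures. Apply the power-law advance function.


Approach: apply the power-law advance function, x = k*t^a.
x = 3.972 * 21^0.6093 = 25.39 m
Therefore the advance distance x = 25.39 m.


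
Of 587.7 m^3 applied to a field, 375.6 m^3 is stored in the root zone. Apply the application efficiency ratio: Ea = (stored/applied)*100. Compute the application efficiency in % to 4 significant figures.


Ea = (375.6/587.7)*100 = 63.91 %
Therefore the application efficiency = 63.91 %.


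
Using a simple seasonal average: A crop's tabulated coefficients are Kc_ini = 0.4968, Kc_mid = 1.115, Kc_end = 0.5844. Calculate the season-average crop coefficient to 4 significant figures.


Approach: apply a simple seasonal average, Kc_avg = (Kc_ini + Kc_mid + Kc_end)/3.
Kc_avg = (0.4968 + 1.115 + 0.5844)/3 = 0.7321
Therefore the season-average crop coefficient = 0.7321.


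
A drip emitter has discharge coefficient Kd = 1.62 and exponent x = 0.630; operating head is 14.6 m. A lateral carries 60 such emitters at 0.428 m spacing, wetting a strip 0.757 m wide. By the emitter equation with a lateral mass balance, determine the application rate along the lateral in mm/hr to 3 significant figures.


Approach: apply the emitter equation with a lateral mass balance, q = Kd*h^x; Q = n*q; rate = Q/(n*spacing*width).
Step 1 — single emitter flow (q = Kd*h^x):
  q = 1.62 * 14.6^0.630 = 8.7712 L/hr
Step 2 — total lateral flow: Q = 60 * 8.7712 = 526.27 L/hr
Step 3 — wetted area: A = 60 * 0.428 * 0.757 = 19.440 m^2
Step 4 — application rate: Q/A = 526.27/19.440 = 27.1 mm/hr
Therefore the application rate along the lateral = 27.1 mm/hr.


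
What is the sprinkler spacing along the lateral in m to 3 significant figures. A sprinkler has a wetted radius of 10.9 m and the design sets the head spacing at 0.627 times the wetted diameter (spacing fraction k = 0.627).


Approach: apply the sprinkler spacing rule (spacing as a fraction of wetted diameter), S = k*(2*R).
S = 0.627 * (2 * 10.9) = 13.7 m
Therefore the sprinkler spacing along the lateral = 13.7 m.


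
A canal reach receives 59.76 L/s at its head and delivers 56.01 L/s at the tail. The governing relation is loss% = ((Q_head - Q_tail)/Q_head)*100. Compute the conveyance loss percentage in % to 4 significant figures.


loss = ((59.76 - 56.01)/59.76)*100 = 6.275 %
Therefore the conveyance loss percentage = 6.275 %.


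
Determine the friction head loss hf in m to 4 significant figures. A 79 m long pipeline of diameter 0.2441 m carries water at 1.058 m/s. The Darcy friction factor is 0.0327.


Approach: apply the Darcy-Weisbach equation, hf = f*(L/D)*(v^2/(2g)).
hf = 0.0327 * (79/0.2441) * (1.058^2 / (2*9.81))
hf = 0.6038 m
Therefore the friction head loss hf = 0.6038 m.


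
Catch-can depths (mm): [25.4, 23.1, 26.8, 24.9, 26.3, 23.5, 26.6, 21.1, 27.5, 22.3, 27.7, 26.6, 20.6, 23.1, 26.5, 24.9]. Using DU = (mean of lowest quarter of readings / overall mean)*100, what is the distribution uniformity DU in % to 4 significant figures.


sorted lowest 4 of 16: [20.6, 21.1, 22.3, 23.1] -> mean = 21.7750 mm
overall mean = 24.8062 mm
DU = (21.7750/24.8062)*100 = 87.78 %
Therefore the distribution uniformity DU = 87.78 %.


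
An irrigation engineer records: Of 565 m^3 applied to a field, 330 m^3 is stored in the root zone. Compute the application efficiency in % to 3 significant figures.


Approach: apply the application efficiency ratio, Ea = (stored/applied)*100.
Ea = (330/565)*100 = 58.4 %
Therefore the application efficiency = 58.4 %.


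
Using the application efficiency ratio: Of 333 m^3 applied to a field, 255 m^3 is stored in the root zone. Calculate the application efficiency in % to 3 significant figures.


Approach: apply the application efficiency ratio, Ea = (stored/applied)*100.
Ea = (255/333)*100 = 76.6 %
Therefore the application efficiency = 76.6 %.


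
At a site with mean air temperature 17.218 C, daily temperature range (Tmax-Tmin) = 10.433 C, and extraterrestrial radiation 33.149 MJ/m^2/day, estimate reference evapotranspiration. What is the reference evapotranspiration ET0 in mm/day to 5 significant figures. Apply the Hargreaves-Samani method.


Approach: apply the Hargreaves-Samani method, ET0 = 0.0023*(Tmean+17.8)*sqrt(Tmax-Tmin)*0.408*Ra.
ET0 = 0.0023*(17.218+17.8)*sqrt(10.433)*0.408*33.149 = 3.5185 mm/day
Therefore the reference evapotranspiration ET0 = 3.5185 mm/day.


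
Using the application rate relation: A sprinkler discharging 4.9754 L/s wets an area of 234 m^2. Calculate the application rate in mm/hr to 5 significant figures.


Approach: apply the application rate relation, rate = (Q/A)*3600.
rate = (4.9754 / 234) * 3600 = 76.545 mm/hr
Therefore the application rate = 76.545 mm/hr.


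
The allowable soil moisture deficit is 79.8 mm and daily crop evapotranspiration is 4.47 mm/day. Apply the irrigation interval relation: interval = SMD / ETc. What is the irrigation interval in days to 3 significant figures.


interval = 79.8 / 4.47 = 17.9 days
Therefore the irrigation interval = 17.9 days.


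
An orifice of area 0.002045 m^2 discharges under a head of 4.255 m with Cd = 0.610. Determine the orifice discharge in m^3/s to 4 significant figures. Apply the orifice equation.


Approach: apply the orifice equation, Q = Cd*A*sqrt(2*g*h).
Q = 0.610 * 0.002045 * sqrt(2*9.81*4.255) = 0.01140 m^3/s
Therefore the orifice discharge = 0.01140 m^3/s.


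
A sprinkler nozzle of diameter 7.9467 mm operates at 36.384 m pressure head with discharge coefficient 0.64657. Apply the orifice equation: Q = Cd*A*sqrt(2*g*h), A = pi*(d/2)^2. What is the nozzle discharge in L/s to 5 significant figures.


A = pi*(7.9467e-3/2)^2 = 4.959793e-05 m^2
Q = 0.64657 * 4.959793e-05 * sqrt(2*9.81*36.384) * 1000 = 0.85681 L/s
Therefore the nozzle discharge = 0.85681 L/s.


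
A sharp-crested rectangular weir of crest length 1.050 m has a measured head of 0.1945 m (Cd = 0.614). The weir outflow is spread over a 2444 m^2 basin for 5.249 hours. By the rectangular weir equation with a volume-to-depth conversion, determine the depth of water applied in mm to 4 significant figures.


Approach: apply the rectangular weir equation with a volume-to-depth conversion, Q = (2/3)*Cd*L*sqrt(2g)*H^1.5; d = Q*t/A * 1000.
Step 1 — weir discharge:
  Q = (2/3)*0.614*1.050*sqrt(2*9.81)*0.1945^1.5 = 0.163303 m^3/s
Step 2 — volume: V = 0.163303 * 5.249*3600 = 3085.85 m^3
Step 3 — depth: d = V/A * 1000 = 3085.85/2444 * 1000 = 1263 mm
Therefore the depth of water applied = 1263 mm.


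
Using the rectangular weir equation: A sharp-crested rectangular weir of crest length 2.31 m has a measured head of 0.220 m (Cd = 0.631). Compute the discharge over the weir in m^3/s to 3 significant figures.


Approach: apply the rectangular weir equation, Q = (2/3)*Cd*L*sqrt(2g)*H^1.5.
Q = (2/3)*0.631*2.31*sqrt(2*9.81)*0.220^1.5 = 0.444 m^3/s
Therefore the discharge over the weir = 0.444 m^3/s.


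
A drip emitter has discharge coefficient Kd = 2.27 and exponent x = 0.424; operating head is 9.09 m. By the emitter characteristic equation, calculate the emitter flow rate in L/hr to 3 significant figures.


Approach: apply the emitter characteristic equation, q = Kd * h^x.
q = 2.27 * 9.09^0.424 = 5.79 L/hr
Therefore the emitter flow rate = 5.79 L/hr.


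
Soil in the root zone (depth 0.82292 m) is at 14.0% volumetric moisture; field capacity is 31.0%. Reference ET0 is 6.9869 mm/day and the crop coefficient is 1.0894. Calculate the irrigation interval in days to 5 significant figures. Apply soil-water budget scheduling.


Approach: apply soil-water budget scheduling, SMD = (FC-theta)/100*depth*1000; ETc = ET0*Kc; interval = SMD/ETc.
Step 1 — soil moisture deficit:
  SMD = (31.0 - 14.0)/100 * 0.82292 * 1000 = 139.8964 mm
Step 2 — daily crop ET (ETc = ET0*Kc):
  ETc = 6.9869 * 1.0894 = 7.611529 mm/day
Step 3 — irrigation interval (SMD/ETc):
  interval = 139.8964 / 7.611529 = 18.380 days
Therefore the irrigation interval = 18.380 days.


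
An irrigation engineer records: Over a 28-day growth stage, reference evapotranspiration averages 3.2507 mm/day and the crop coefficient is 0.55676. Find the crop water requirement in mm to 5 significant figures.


Approach: apply the crop water requirement relation, CWR = ET0 * Kc * days.
CWR = 3.2507 * 0.55676 * 28 = 50.676 mm
Therefore the crop water requirement = 50.676 mm.


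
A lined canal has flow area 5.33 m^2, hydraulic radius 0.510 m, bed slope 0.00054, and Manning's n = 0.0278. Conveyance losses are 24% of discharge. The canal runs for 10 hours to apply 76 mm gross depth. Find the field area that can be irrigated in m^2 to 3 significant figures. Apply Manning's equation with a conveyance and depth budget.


Approach: apply Manning's equation with a conveyance and depth budget, Q = (1/n)*A*R^(2/3)*S^(1/2); Q_field = Q*(1-loss); Area = Q_field*t/(d/1000).
Step 1 — canal discharge (Manning's equation):
  Q = (1/0.0278) * 5.33 * 0.510^(2/3) * 0.00054^(1/2) = 2.8440 m^3/s
Step 2 — delivered flow: Q_field = 2.8440*(1 - 24/100) = 2.1614 m^3/s
Step 3 — volume delivered: V = 2.1614 * 10*3600 = 77811 m^3
Step 4 — area served: A = V / (depth/1000) = 77811 / 0.076 = 1020000 m^2
Therefore the field area that can be irrigated = 1020000 m^2.


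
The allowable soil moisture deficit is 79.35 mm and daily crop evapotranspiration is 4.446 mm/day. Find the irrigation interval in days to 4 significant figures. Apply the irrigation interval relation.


Approach: apply the irrigation interval relation, interval = SMD / ETc.
interval = 79.35 / 4.446 = 17.85 days
Therefore the irrigation interval = 17.85 days.
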